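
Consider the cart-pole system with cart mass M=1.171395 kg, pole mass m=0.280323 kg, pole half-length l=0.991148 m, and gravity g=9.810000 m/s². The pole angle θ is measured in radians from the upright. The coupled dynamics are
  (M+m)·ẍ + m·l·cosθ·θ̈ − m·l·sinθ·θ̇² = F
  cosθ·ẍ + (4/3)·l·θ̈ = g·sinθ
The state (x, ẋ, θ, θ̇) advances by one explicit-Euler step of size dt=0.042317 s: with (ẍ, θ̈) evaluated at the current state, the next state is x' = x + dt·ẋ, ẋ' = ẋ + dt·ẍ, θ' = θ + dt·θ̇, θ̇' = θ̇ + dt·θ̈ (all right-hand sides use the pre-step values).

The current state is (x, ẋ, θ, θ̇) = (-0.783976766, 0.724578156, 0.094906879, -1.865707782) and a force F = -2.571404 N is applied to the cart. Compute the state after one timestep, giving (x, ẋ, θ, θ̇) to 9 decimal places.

sinθ=0.094764467, cosθ=0.995499722
temp = (F + m·l·θ̇²·sinθ)/(M+m) = (-2.571404 + 0.091649481)/1.451718 = -1.708151665
θ̈ = (g·sinθ − cosθ·temp)/(l·(4/3 − m·cos²θ/(M+m))) = 2.323698144
ẍ = temp − m·l·θ̈·cosθ/(M+m) = -2.150878486
Euler: x'=-0.783976766+0.042317·0.724578156=-0.753314792, ẋ'=0.724578156+0.042317·-2.150878486=0.633559431
       θ'=0.094906879+0.042317·-1.865707782=0.015955723, θ̇'=-1.865707782+0.042317·2.323698144=-1.767375848

(-0.753314792, 0.633559431, 0.015955723, -1.767375848)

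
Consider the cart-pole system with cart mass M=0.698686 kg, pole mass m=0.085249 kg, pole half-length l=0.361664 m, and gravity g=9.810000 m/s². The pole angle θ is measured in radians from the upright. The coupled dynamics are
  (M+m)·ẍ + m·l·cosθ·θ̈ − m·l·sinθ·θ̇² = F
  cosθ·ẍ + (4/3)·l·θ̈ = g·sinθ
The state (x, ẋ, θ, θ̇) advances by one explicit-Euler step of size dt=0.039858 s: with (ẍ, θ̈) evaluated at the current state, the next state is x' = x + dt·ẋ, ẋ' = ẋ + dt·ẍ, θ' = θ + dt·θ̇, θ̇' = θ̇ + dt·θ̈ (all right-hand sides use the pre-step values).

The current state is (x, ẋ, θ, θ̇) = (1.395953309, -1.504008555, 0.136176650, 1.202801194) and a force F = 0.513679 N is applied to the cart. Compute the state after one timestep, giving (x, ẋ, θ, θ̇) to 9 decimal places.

(1.336006536, -1.479946311, 0.184117900, 1.263441991)

sinθ=0.135756162, cosθ=0.990742280
temp = (F + m·l·θ̇²·sinθ)/(M+m) = (0.513679 + 0.006055386)/0.783935 = 0.662981479
θ̈ = (g·sinθ − cosθ·temp)/(l·(4/3 − m·cos²θ/(M+m))) = 1.521420958
ẍ = temp − m·l·θ̈·cosθ/(M+m) = 0.603699238
Euler: x'=1.395953309+0.039858·-1.504008555=1.336006536, ẋ'=-1.504008555+0.039858·0.603699238=-1.479946311
       θ'=0.136176650+0.039858·1.202801194=0.184117900, θ̇'=1.202801194+0.039858·1.521420958=1.263441991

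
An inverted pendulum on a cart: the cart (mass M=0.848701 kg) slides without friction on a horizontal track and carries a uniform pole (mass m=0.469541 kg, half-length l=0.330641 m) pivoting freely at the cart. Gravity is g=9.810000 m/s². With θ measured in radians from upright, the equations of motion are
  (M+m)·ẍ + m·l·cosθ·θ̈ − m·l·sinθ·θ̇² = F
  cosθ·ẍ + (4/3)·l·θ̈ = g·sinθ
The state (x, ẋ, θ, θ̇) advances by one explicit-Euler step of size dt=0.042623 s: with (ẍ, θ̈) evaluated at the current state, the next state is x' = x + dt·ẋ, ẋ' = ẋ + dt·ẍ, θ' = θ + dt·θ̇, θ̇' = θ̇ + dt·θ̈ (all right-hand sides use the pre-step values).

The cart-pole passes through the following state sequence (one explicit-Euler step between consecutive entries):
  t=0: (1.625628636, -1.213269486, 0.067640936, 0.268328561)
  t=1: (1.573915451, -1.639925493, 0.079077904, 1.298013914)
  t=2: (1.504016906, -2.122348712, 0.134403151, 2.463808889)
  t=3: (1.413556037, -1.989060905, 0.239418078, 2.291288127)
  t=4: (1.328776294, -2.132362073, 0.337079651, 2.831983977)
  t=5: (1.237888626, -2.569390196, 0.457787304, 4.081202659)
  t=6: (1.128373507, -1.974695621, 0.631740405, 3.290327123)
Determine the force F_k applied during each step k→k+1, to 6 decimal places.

F_0 = -9.454414 N
F_1 = -10.708016 N
F_2 = 3.373315 N
F_3 = -2.712044 N
F_4 = -9.634108 N
F_5 = 14.665762 N

step 0→1:
  ẍ = (ẋ'−ẋ)/dt = (-1.639925493−-1.213269486)/0.042623 = -10.009995
  θ̈ = (θ̇'−θ̇)/dt = (1.298013914−0.268328561)/0.042623 = 24.157975
  sinθ=0.067589, cosθ=0.997713
  F = (M+m)·ẍ + m·l·cosθ·θ̈ − m·l·sinθ·θ̇² = -13.195596 + 3.741937 − 0.000756 = -9.454414
step 1→2:
  ẍ = (ẋ'−ẋ)/dt = (-2.122348712−-1.639925493)/0.042623 = -11.318378
  θ̈ = (θ̇'−θ̇)/dt = (2.463808889−1.298013914)/0.042623 = 27.351312
  sinθ=0.078996, cosθ=0.996875
  F = (M+m)·ẍ + m·l·cosθ·θ̈ − m·l·sinθ·θ̇² = -14.920361 + 4.233008 − 0.020663 = -10.708016
step 2→3:
  ẍ = (ẋ'−ẋ)/dt = (-1.989060905−-2.122348712)/0.042623 = 3.127133
  θ̈ = (θ̇'−θ̇)/dt = (2.291288127−2.463808889)/0.042623 = -4.047598
  sinθ=0.133999, cosθ=0.990981
  F = (M+m)·ẍ + m·l·cosθ·θ̈ − m·l·sinθ·θ̇² = 4.122319 + -0.622720 − 0.126283 = 3.373315
step 3→4:
  ẍ = (ẋ'−ẋ)/dt = (-2.132362073−-1.989060905)/0.042623 = -3.362062
  θ̈ = (θ̇'−θ̇)/dt = (2.831983977−2.291288127)/0.042623 = 12.685542
  sinθ=0.237137, cosθ=0.971476
  F = (M+m)·ẍ + m·l·cosθ·θ̈ − m·l·sinθ·θ̇² = -4.432011 + 1.913249 − 0.193281 = -2.712044
step 4→5:
  ẍ = (ẋ'−ẋ)/dt = (-2.569390196−-2.132362073)/0.042623 = -10.253340
  θ̈ = (θ̇'−θ̇)/dt = (4.081202659−2.831983977)/0.042623 = 29.308558
  sinθ=0.330733, cosθ=0.943725
  F = (M+m)·ẍ + m·l·cosθ·θ̈ − m·l·sinθ·θ̇² = -13.516384 + 4.294078 − 0.411802 = -9.634108
step 5→6:
  ẍ = (ẋ'−ẋ)/dt = (-1.974695621−-2.569390196)/0.042623 = 13.952434
  θ̈ = (θ̇'−θ̇)/dt = (3.290327123−4.081202659)/0.042623 = -18.555135
  sinθ=0.441964, cosθ=0.897033
  F = (M+m)·ẍ + m·l·cosθ·θ̈ − m·l·sinθ·θ̇² = 18.392684 + -2.584060 − 1.142862 = 14.665762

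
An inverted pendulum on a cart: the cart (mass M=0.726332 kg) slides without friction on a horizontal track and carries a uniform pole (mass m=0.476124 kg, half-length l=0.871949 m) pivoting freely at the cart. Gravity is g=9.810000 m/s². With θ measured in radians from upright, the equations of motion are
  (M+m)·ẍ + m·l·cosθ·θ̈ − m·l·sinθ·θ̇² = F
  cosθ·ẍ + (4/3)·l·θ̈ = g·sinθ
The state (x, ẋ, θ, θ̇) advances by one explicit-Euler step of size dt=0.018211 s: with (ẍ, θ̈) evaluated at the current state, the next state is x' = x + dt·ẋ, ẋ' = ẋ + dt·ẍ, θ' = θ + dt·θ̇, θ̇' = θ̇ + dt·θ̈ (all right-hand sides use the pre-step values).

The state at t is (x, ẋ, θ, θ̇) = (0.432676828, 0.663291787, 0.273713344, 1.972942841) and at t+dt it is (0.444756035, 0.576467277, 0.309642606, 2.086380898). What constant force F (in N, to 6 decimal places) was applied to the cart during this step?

ẍ = (ẋ'−ẋ)/dt = (0.576467277−0.663291787)/0.018211 = -4.767696
θ̈ = (θ̇'−θ̇)/dt = (2.086380898−1.972942841)/0.018211 = 6.229095
sinθ=0.270308, cosθ=0.962774
F = (M+m)·ẍ + m·l·cosθ·θ̈ − m·l·sinθ·θ̇² = -5.732945 + 2.489777 − 0.436817 = -3.679985

F = -3.679985 N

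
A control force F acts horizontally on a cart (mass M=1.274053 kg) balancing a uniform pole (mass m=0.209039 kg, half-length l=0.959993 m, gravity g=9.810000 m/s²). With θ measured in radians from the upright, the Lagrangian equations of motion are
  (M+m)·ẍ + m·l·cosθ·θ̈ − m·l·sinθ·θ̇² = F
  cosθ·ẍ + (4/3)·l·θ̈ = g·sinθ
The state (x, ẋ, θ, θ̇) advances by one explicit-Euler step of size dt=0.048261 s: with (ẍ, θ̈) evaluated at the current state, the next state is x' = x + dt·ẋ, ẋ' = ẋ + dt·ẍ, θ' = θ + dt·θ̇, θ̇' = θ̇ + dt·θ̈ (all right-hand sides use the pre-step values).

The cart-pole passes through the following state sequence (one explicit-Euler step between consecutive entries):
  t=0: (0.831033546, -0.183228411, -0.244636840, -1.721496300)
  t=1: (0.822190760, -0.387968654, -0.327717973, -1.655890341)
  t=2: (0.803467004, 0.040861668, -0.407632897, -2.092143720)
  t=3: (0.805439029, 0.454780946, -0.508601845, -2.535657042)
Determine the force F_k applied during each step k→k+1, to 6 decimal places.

step 0→1:
  ẍ = (ẋ'−ẋ)/dt = (-0.387968654−-0.183228411)/0.048261 = -4.242354
  θ̈ = (θ̇'−θ̇)/dt = (-1.655890341−-1.721496300)/0.048261 = 1.359399
  sinθ=-0.242204, cosθ=0.970225
  F = (M+m)·ẍ + m·l·cosθ·θ̈ − m·l·sinθ·θ̇² = -6.291801 + 0.264676 − -0.144042 = -5.883083
step 1→2:
  ẍ = (ẋ'−ẋ)/dt = (0.040861668−-0.387968654)/0.048261 = 8.885649
  θ̈ = (θ̇'−θ̇)/dt = (-2.092143720−-1.655890341)/0.048261 = -9.039460
  sinθ=-0.321883, cosθ=0.946779
  F = (M+m)·ẍ + m·l·cosθ·θ̈ − m·l·sinθ·θ̇² = 13.178235 + -1.717460 − -0.177116 = 11.637891
step 2→3:
  ẍ = (ẋ'−ẋ)/dt = (0.454780946−0.040861668)/0.048261 = 8.576683
  θ̈ = (θ̇'−θ̇)/dt = (-2.535657042−-2.092143720)/0.048261 = -9.189891
  sinθ=-0.396437, cosθ=0.918062
  F = (M+m)·ẍ + m·l·cosθ·θ̈ − m·l·sinθ·θ̇² = 12.720009 + -1.693081 − -0.348219 = 11.375148

F_0 = -5.883083 N
F_1 = 11.637891 N
F_2 = 11.375148 N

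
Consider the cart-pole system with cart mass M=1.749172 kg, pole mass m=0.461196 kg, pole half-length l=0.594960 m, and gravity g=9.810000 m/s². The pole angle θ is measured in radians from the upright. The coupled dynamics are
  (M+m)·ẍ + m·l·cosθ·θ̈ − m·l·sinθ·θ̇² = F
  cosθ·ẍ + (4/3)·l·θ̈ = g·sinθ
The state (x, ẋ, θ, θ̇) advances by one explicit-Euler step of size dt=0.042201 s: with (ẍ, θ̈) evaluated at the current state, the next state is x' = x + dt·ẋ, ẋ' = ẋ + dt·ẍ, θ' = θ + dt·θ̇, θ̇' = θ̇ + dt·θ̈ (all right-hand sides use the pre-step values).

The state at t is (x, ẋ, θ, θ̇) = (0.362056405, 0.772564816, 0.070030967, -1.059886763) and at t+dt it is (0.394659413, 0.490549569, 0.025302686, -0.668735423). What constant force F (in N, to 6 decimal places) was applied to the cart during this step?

F = -12.255670 N

ẍ = (ẋ'−ẋ)/dt = (0.490549569−0.772564816)/0.042201 = -6.682667
θ̈ = (θ̇'−θ̇)/dt = (-0.668735423−-1.059886763)/0.042201 = 9.268769
sinθ=0.069974, cosθ=0.997549
F = (M+m)·ẍ + m·l·cosθ·θ̈ − m·l·sinθ·θ̇² = -14.771154 + 2.537053 − 0.021569 = -12.255670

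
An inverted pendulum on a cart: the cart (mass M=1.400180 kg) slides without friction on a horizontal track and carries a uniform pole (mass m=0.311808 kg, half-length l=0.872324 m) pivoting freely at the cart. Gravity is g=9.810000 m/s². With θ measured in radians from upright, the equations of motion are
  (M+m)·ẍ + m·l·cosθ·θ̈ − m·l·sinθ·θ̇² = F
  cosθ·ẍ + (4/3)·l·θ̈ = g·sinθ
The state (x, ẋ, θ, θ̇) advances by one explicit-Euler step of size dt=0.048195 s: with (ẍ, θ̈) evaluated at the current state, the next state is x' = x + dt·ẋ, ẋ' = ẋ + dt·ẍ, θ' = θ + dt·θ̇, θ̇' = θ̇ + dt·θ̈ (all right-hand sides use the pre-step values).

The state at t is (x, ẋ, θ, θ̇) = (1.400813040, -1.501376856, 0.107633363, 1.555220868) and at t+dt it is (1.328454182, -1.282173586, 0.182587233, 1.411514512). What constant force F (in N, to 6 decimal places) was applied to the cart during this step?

ẍ = (ẋ'−ẋ)/dt = (-1.282173586−-1.501376856)/0.048195 = 4.548258
θ̈ = (θ̇'−θ̇)/dt = (1.411514512−1.555220868)/0.048195 = -2.981769
sinθ=0.107426, cosθ=0.994213
F = (M+m)·ẍ + m·l·cosθ·θ̈ − m·l·sinθ·θ̇² = 7.786562 + -0.806341 − 0.070674 = 6.909548

F = 6.909548 N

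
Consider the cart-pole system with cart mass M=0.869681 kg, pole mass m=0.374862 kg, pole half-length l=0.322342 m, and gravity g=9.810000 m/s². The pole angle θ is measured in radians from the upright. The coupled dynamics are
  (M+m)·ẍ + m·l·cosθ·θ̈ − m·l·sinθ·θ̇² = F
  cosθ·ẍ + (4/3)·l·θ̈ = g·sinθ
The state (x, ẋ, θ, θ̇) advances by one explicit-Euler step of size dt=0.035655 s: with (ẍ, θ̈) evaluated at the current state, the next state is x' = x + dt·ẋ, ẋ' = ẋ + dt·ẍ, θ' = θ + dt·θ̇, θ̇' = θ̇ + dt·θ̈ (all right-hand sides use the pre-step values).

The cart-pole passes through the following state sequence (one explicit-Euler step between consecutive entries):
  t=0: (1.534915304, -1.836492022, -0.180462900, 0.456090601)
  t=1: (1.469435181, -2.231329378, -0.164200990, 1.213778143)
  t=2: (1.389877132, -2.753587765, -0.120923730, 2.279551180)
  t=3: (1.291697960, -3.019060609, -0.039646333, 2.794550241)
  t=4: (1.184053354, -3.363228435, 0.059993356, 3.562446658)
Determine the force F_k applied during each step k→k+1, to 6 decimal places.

step 0→1:
  ẍ = (ẋ'−ẋ)/dt = (-2.231329378−-1.836492022)/0.035655 = -11.073829
  θ̈ = (θ̇'−θ̇)/dt = (1.213778143−0.456090601)/0.035655 = 21.250527
  sinθ=-0.179485, cosθ=0.983761
  F = (M+m)·ẍ + m·l·cosθ·θ̈ − m·l·sinθ·θ̇² = -13.781856 + 2.526082 − -0.004511 = -11.251262
step 1→2:
  ẍ = (ẋ'−ẋ)/dt = (-2.753587765−-2.231329378)/0.035655 = -14.647550
  θ̈ = (θ̇'−θ̇)/dt = (2.279551180−1.213778143)/0.035655 = 29.891265
  sinθ=-0.163464, cosθ=0.986549
  F = (M+m)·ẍ + m·l·cosθ·θ̈ − m·l·sinθ·θ̇² = -18.229506 + 3.563292 − -0.029100 = -14.637114
step 2→3:
  ẍ = (ẋ'−ẋ)/dt = (-3.019060609−-2.753587765)/0.035655 = -7.445599
  θ̈ = (θ̇'−θ̇)/dt = (2.794550241−2.279551180)/0.035655 = 14.443951
  sinθ=-0.120629, cosθ=0.992698
  F = (M+m)·ẍ + m·l·cosθ·θ̈ − m·l·sinθ·θ̇² = -9.266369 + 1.732572 − -0.075742 = -7.458054
step 3→4:
  ẍ = (ẋ'−ẋ)/dt = (-3.363228435−-3.019060609)/0.035655 = -9.652723
  θ̈ = (θ̇'−θ̇)/dt = (3.562446658−2.794550241)/0.035655 = 21.536851
  sinθ=-0.039636, cosθ=0.999214
  F = (M+m)·ẍ + m·l·cosθ·θ̈ − m·l·sinθ·θ̇² = -12.013228 + 2.600334 − -0.037403 = -9.375492

F_0 = -11.251262 N
F_1 = -14.637114 N
F_2 = -7.458054 N
F_3 = -9.375492 N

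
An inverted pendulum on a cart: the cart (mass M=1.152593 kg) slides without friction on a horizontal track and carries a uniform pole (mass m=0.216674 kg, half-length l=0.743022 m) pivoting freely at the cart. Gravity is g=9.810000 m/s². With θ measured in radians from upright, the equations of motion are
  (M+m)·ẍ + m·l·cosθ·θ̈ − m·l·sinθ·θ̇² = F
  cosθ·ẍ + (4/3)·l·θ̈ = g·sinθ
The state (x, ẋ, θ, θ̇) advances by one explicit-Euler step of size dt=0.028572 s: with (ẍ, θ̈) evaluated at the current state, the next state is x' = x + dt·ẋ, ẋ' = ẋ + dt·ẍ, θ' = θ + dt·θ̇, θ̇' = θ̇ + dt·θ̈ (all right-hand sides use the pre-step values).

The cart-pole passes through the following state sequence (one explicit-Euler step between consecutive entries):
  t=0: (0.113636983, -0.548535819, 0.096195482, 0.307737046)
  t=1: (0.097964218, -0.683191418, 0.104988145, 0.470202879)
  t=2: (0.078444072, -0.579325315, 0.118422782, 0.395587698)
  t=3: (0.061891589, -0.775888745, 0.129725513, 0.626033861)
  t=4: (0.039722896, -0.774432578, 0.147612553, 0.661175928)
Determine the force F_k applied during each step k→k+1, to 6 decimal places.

step 0→1:
  ẍ = (ẋ'−ẋ)/dt = (-0.683191418−-0.548535819)/0.028572 = -4.712852
  θ̈ = (θ̇'−θ̇)/dt = (0.470202879−0.307737046)/0.028572 = 5.686190
  sinθ=0.096047, cosθ=0.995377
  F = (M+m)·ẍ + m·l·cosθ·θ̈ − m·l·sinθ·θ̇² = -6.453152 + 0.911208 − 0.001464 = -5.543409
step 1→2:
  ẍ = (ẋ'−ẋ)/dt = (-0.579325315−-0.683191418)/0.028572 = 3.635241
  θ̈ = (θ̇'−θ̇)/dt = (0.395587698−0.470202879)/0.028572 = -2.611479
  sinθ=0.104795, cosθ=0.994494
  F = (M+m)·ẍ + m·l·cosθ·θ̈ − m·l·sinθ·θ̇² = 4.977615 + -0.418116 − 0.003730 = 4.555769
step 2→3:
  ẍ = (ẋ'−ẋ)/dt = (-0.775888745−-0.579325315)/0.028572 = -6.879582
  θ̈ = (θ̇'−θ̇)/dt = (0.626033861−0.395587698)/0.028572 = 8.065454
  sinθ=0.118146, cosθ=0.992996
  F = (M+m)·ẍ + m·l·cosθ·θ̈ − m·l·sinθ·θ̇² = -9.419985 + 1.289392 − 0.002977 = -8.133570
step 3→4:
  ẍ = (ẋ'−ẋ)/dt = (-0.774432578−-0.775888745)/0.028572 = 0.050965
  θ̈ = (θ̇'−θ̇)/dt = (0.661175928−0.626033861)/0.028572 = 1.229948
  sinθ=0.129362, cosθ=0.991597
  F = (M+m)·ẍ + m·l·cosθ·θ̈ − m·l·sinθ·θ̇² = 0.069784 + 0.196350 − 0.008162 = 0.257972

F_0 = -5.543409 N
F_1 = 4.555769 N
F_2 = -8.133570 N
F_3 = 0.257972 N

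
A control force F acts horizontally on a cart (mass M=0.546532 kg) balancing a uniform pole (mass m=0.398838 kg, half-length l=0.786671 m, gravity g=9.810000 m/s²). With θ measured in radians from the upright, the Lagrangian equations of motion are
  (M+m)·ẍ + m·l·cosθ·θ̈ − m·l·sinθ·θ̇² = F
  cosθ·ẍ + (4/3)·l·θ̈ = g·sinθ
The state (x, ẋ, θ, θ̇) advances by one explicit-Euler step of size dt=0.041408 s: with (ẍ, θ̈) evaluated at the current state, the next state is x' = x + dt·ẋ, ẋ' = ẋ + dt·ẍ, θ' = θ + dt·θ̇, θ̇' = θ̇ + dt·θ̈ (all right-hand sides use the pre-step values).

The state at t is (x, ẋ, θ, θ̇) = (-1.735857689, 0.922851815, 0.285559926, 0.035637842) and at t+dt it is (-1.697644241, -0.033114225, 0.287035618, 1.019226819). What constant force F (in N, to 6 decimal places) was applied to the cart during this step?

ẍ = (ẋ'−ẋ)/dt = (-0.033114225−0.922851815)/0.041408 = -23.086506
θ̈ = (θ̇'−θ̇)/dt = (1.019226819−0.035637842)/0.041408 = 23.753598
sinθ=0.281695, cosθ=0.959504
F = (M+m)·ẍ + m·l·cosθ·θ̈ − m·l·sinθ·θ̇² = -21.825290 + 7.150985 − 0.000112 = -14.674417

F = -14.674417 N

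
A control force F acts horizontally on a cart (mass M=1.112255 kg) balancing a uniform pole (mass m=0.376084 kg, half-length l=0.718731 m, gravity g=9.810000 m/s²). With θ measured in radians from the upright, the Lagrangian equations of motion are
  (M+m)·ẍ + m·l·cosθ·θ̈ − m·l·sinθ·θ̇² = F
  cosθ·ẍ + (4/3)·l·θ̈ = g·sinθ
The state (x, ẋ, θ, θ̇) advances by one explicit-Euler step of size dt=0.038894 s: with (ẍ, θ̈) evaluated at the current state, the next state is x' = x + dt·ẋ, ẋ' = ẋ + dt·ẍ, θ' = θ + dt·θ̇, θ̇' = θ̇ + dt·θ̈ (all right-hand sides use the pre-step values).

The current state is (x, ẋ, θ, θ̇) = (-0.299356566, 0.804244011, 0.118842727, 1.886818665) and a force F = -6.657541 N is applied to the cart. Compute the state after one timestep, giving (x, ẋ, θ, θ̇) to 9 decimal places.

(-0.268076299, 0.583485713, 0.192228652, 2.162762285)

sinθ=0.118563177, cosθ=0.992946511
temp = (F + m·l·θ̇²·sinθ)/(M+m) = (-6.657541 + 0.114093628)/1.488339 = -4.396476456
θ̈ = (g·sinθ − cosθ·temp)/(l·(4/3 − m·cos²θ/(M+m))) = 7.094760633
ẍ = temp − m·l·θ̈·cosθ/(M+m) = -5.675895981
Euler: x'=-0.299356566+0.038894·0.804244011=-0.268076299, ẋ'=0.804244011+0.038894·-5.675895981=0.583485713
       θ'=0.118842727+0.038894·1.886818665=0.192228652, θ̇'=1.886818665+0.038894·7.094760633=2.162762285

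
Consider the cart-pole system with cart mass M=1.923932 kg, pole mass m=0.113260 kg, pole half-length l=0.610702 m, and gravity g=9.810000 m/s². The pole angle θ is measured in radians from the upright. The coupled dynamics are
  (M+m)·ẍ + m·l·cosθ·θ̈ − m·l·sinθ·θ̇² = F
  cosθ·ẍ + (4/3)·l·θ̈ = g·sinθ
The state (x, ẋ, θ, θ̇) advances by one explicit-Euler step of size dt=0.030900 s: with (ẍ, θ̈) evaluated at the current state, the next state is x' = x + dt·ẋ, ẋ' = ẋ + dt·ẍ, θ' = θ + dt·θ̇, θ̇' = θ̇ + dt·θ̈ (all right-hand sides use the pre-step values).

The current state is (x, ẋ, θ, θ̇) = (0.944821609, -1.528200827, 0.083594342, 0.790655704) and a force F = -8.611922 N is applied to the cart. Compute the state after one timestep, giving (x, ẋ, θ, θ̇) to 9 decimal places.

sinθ=0.083497016, cosθ=0.996508027
temp = (F + m·l·θ̇²·sinθ)/(M+m) = (-8.611922 + 0.003610370)/2.037192 = -4.225576986
θ̈ = (g·sinθ − cosθ·temp)/(l·(4/3 − m·cos²θ/(M+m))) = 6.444052761
ẍ = temp − m·l·θ̈·cosθ/(M+m) = -4.443605766
Euler: x'=0.944821609+0.030900·-1.528200827=0.897600203, ẋ'=-1.528200827+0.030900·-4.443605766=-1.665508245
       θ'=0.083594342+0.030900·0.790655704=0.108025603, θ̇'=0.790655704+0.030900·6.444052761=0.989776934

(0.897600203, -1.665508245, 0.108025603, 0.989776934)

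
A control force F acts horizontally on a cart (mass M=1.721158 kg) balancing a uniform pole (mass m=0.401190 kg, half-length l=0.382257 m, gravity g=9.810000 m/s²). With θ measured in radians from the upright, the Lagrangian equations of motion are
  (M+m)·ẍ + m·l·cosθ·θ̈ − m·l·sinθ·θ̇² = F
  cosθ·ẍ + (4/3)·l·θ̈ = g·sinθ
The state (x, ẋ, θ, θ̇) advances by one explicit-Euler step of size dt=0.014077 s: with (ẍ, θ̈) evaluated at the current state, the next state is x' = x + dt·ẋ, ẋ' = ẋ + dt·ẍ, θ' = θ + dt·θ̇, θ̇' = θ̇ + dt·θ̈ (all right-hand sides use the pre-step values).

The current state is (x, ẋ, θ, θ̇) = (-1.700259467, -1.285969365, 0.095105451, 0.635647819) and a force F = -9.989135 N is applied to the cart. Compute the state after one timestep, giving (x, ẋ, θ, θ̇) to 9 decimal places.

(-1.718362058, -1.365162823, 0.104053465, 0.816055385)

sinθ=0.094962144, cosθ=0.995480884
temp = (F + m·l·θ̇²·sinθ)/(M+m) = (-9.989135 + 0.005884224)/2.122348 = -4.703870796
θ̈ = (g·sinθ − cosθ·temp)/(l·(4/3 − m·cos²θ/(M+m))) = 12.815767959
ẍ = temp − m·l·θ̈·cosθ/(M+m) = -5.625734064
Euler: x'=-1.700259467+0.014077·-1.285969365=-1.718362058, ẋ'=-1.285969365+0.014077·-5.625734064=-1.365162823
       θ'=0.095105451+0.014077·0.635647819=0.104053465, θ̇'=0.635647819+0.014077·12.815767959=0.816055385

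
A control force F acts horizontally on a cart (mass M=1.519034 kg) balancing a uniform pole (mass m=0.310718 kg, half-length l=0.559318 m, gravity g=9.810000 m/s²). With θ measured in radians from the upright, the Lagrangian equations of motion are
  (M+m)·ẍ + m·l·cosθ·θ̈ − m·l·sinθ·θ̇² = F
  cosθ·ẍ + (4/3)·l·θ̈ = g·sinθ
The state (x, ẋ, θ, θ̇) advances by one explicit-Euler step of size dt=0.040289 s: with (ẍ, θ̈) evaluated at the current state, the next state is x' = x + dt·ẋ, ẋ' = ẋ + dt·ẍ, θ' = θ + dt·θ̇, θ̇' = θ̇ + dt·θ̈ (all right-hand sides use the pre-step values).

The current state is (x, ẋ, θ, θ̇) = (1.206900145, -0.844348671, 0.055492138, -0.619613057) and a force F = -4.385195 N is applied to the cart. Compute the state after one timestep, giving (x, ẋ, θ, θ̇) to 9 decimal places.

sinθ=0.055463662, cosθ=0.998460706
temp = (F + m·l·θ̇²·sinθ)/(M+m) = (-4.385195 + 0.003700623)/1.829752 = -2.394583734
θ̈ = (g·sinθ − cosθ·temp)/(l·(4/3 − m·cos²θ/(M+m))) = 4.507962722
ẍ = temp − m·l·θ̈·cosθ/(M+m) = -2.822091760
Euler: x'=1.206900145+0.040289·-0.844348671=1.172882181, ẋ'=-0.844348671+0.040289·-2.822091760=-0.958047926
       θ'=0.055492138+0.040289·-0.619613057=0.030528548, θ̇'=-0.619613057+0.040289·4.507962722=-0.437991747

(1.172882181, -0.958047926, 0.030528548, -0.437991747)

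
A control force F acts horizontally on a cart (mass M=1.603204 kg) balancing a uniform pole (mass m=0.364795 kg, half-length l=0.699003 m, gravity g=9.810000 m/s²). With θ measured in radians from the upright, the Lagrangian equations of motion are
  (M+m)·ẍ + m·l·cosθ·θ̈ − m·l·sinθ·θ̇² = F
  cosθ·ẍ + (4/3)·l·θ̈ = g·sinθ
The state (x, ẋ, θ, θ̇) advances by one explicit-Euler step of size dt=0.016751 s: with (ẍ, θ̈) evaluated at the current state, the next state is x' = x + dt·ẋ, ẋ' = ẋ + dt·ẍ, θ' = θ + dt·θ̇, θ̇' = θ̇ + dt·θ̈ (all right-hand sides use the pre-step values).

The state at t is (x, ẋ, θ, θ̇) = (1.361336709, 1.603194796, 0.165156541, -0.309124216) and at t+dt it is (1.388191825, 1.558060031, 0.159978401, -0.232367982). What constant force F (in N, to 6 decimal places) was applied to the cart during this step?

F = -4.154159 N

ẍ = (ẋ'−ẋ)/dt = (1.558060031−1.603194796)/0.016751 = -2.694452
θ̈ = (θ̇'−θ̇)/dt = (-0.232367982−-0.309124216)/0.016751 = 4.582188
sinθ=0.164407, cosθ=0.986393
F = (M+m)·ẍ + m·l·cosθ·θ̈ − m·l·sinθ·θ̇² = -5.302679 + 1.152526 − 0.004006 = -4.154159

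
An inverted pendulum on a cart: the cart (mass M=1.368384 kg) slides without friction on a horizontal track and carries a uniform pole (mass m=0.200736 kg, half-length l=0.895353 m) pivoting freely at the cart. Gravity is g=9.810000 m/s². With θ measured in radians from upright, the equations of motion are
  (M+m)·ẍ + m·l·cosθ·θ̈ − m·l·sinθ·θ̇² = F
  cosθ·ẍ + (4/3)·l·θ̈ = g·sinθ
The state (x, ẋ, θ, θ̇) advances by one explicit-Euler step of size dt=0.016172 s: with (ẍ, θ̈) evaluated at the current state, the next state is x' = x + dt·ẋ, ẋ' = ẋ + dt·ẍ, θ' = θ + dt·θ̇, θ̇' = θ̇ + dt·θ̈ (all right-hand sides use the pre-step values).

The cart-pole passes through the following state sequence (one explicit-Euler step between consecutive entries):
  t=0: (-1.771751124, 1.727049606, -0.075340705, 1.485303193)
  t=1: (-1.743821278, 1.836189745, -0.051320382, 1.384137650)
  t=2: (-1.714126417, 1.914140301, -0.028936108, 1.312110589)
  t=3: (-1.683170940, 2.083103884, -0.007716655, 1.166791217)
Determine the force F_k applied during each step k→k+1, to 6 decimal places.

F_0 = 9.498254 N
F_1 = 6.781541 N
F_2 = 14.788626 N

step 0→1:
  ẍ = (ẋ'−ẋ)/dt = (1.836189745−1.727049606)/0.016172 = 6.748710
  θ̈ = (θ̇'−θ̇)/dt = (1.384137650−1.485303193)/0.016172 = -6.255599
  sinθ=-0.075269, cosθ=0.997163
  F = (M+m)·ẍ + m·l·cosθ·θ̈ − m·l·sinθ·θ̇² = 10.589536 + -1.121127 − -0.029845 = 9.498254
step 1→2:
  ẍ = (ẋ'−ẋ)/dt = (1.914140301−1.836189745)/0.016172 = 4.820094
  θ̈ = (θ̇'−θ̇)/dt = (1.312110589−1.384137650)/0.016172 = -4.453813
  sinθ=-0.051298, cosθ=0.998683
  F = (M+m)·ẍ + m·l·cosθ·θ̈ − m·l·sinθ·θ̇² = 7.563305 + -0.799428 − -0.017664 = 6.781541
step 2→3:
  ẍ = (ẋ'−ẋ)/dt = (2.083103884−1.914140301)/0.016172 = 10.447909
  θ̈ = (θ̇'−θ̇)/dt = (1.166791217−1.312110589)/0.016172 = -8.985863
  sinθ=-0.028932, cosθ=0.999581
  F = (M+m)·ẍ + m·l·cosθ·θ̈ − m·l·sinθ·θ̇² = 16.394023 + -1.614349 − -0.008952 = 14.788626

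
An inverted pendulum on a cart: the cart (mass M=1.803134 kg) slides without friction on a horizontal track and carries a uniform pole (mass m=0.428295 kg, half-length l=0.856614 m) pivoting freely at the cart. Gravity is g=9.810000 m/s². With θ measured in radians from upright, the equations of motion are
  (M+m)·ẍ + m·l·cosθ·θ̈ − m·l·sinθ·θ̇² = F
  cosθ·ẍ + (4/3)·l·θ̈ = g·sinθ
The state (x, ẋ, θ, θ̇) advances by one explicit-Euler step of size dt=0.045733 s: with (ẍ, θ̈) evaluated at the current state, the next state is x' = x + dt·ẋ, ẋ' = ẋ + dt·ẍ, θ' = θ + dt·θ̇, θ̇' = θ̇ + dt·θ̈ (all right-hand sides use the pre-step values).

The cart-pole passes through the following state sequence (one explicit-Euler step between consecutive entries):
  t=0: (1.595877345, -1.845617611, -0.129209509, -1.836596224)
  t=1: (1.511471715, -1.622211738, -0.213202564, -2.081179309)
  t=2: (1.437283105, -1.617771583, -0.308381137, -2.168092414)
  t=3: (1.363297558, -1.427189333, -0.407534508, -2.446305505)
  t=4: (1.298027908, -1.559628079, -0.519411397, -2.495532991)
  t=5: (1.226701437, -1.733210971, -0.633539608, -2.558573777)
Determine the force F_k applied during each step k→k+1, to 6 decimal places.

F_0 = 9.114234 N
F_1 = -0.128573 N
F_2 = 7.695811 N
F_3 = -5.954384 N
F_4 = -7.774459 N

step 0→1:
  ẍ = (ẋ'−ẋ)/dt = (-1.622211738−-1.845617611)/0.045733 = 4.885004
  θ̈ = (θ̇'−θ̇)/dt = (-2.081179309−-1.836596224)/0.045733 = -5.348066
  sinθ=-0.128850, cosθ=0.991664
  F = (M+m)·ẍ + m·l·cosθ·θ̈ − m·l·sinθ·θ̇² = 10.900539 + -1.945761 − -0.159456 = 9.114234
step 1→2:
  ẍ = (ẋ'−ẋ)/dt = (-1.617771583−-1.622211738)/0.045733 = 0.097089
  θ̈ = (θ̇'−θ̇)/dt = (-2.168092414−-2.081179309)/0.045733 = -1.900446
  sinθ=-0.211591, cosθ=0.977358
  F = (M+m)·ẍ + m·l·cosθ·θ̈ − m·l·sinθ·θ̇² = 0.216646 + -0.681456 − -0.336236 = -0.128573
step 2→3:
  ẍ = (ẋ'−ẋ)/dt = (-1.427189333−-1.617771583)/0.045733 = 4.167281
  θ̈ = (θ̇'−θ̇)/dt = (-2.446305505−-2.168092414)/0.045733 = -6.083421
  sinθ=-0.303517, cosθ=0.952826
  F = (M+m)·ẍ + m·l·cosθ·θ̈ − m·l·sinθ·θ̇² = 9.298991 + -2.126619 − -0.523439 = 7.695811
step 3→4:
  ẍ = (ẋ'−ẋ)/dt = (-1.559628079−-1.427189333)/0.045733 = -2.895912
  θ̈ = (θ̇'−θ̇)/dt = (-2.495532991−-2.446305505)/0.045733 = -1.076411
  sinθ=-0.396347, cosθ=0.918101
  F = (M+m)·ẍ + m·l·cosθ·θ̈ − m·l·sinθ·θ̇² = -6.462022 + -0.362574 − -0.870212 = -5.954384
step 4→5:
  ẍ = (ẋ'−ẋ)/dt = (-1.733210971−-1.559628079)/0.045733 = -3.795572
  θ̈ = (θ̇'−θ̇)/dt = (-2.558573777−-2.495532991)/0.045733 = -1.378453
  sinθ=-0.496369, cosθ=0.868111
  F = (M+m)·ẍ + m·l·cosθ·θ̈ − m·l·sinθ·θ̇² = -8.469549 + -0.439031 − -1.134122 = -7.774459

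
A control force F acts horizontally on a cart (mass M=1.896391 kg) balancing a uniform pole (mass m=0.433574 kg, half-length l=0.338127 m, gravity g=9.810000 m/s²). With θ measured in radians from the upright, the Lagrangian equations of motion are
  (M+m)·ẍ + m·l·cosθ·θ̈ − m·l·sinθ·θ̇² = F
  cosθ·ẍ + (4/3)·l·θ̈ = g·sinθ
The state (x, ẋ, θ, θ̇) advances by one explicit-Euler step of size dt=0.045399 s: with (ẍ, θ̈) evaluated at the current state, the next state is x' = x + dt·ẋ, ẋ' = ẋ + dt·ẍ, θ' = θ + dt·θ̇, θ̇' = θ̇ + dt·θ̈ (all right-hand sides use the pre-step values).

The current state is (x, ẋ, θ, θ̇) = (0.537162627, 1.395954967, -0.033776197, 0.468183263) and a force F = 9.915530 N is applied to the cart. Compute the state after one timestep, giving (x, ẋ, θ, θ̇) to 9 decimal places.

sinθ=-0.033769775, cosθ=0.999429638
temp = (F + m·l·θ̇²·sinθ)/(M+m) = (9.915530 + -0.001085183)/2.329965 = 4.255190450
θ̈ = (g·sinθ − cosθ·temp)/(l·(4/3 − m·cos²θ/(M+m))) = -11.814943648
ẍ = temp − m·l·θ̈·cosθ/(M+m) = 4.998171204
Euler: x'=0.537162627+0.045399·1.395954967=0.600537587, ẋ'=1.395954967+0.045399·4.998171204=1.622866942
       θ'=-0.033776197+0.045399·0.468183263=-0.012521145, θ̇'=0.468183263+0.045399·-11.814943648=-0.068203364

(0.600537587, 1.622866942, -0.012521145, -0.068203364)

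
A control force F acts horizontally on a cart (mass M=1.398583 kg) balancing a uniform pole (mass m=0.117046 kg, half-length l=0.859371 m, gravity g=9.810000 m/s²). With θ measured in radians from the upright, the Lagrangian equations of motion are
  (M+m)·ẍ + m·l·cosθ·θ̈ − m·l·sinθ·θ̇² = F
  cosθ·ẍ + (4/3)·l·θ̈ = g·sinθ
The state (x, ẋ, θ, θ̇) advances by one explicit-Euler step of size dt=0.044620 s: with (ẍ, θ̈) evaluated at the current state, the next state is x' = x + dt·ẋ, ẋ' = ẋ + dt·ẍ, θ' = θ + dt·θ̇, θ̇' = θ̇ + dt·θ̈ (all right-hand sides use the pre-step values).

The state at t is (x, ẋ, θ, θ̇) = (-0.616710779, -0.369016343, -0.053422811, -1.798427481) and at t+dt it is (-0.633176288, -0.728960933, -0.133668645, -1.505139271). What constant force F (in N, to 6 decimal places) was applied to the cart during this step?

F = -11.548829 N

ẍ = (ẋ'−ẋ)/dt = (-0.728960933−-0.369016343)/0.044620 = -8.066889
θ̈ = (θ̇'−θ̇)/dt = (-1.505139271−-1.798427481)/0.044620 = 6.573021
sinθ=-0.053397, cosθ=0.998573
F = (M+m)·ẍ + m·l·cosθ·θ̈ − m·l·sinθ·θ̇² = -12.226411 + 0.660210 − -0.017372 = -11.548829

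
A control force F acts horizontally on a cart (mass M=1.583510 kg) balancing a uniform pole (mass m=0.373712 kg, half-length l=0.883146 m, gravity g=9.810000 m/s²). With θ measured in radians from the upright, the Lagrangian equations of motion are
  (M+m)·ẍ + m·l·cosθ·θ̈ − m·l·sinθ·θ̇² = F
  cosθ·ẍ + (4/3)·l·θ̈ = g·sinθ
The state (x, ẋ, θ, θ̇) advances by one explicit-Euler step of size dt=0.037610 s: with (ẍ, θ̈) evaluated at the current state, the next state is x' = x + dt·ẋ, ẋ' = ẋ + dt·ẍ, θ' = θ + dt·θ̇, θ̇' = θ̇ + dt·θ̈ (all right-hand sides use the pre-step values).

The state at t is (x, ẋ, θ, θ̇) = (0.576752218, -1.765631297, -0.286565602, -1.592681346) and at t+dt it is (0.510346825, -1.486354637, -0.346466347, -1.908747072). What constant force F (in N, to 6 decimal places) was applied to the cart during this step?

ẍ = (ẋ'−ẋ)/dt = (-1.486354637−-1.765631297)/0.037610 = 7.425596
θ̈ = (θ̇'−θ̇)/dt = (-1.908747072−-1.592681346)/0.037610 = -8.403768
sinθ=-0.282660, cosθ=0.959220
F = (M+m)·ẍ + m·l·cosθ·θ̈ − m·l·sinθ·θ̇² = 14.533540 + -2.660492 − -0.236642 = 12.109689

F = 12.109689 N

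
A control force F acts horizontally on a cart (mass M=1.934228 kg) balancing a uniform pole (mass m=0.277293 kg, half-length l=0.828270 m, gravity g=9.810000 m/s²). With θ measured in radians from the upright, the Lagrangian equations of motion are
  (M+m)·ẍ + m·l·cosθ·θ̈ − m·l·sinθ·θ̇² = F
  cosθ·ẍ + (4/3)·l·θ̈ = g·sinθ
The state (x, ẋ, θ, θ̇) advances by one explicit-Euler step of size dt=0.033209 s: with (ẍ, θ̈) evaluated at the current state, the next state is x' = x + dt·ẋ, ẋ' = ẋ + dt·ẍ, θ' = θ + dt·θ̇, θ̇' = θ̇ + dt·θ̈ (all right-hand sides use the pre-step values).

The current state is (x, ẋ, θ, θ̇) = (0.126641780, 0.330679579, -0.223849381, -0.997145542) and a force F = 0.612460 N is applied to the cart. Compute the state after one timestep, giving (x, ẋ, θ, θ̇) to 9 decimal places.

sinθ=-0.221984598, cosθ=0.975050172
temp = (F + m·l·θ̇²·sinθ)/(M+m) = (0.612460 + -0.050693326)/2.211521 = 0.254018241
θ̈ = (g·sinθ − cosθ·temp)/(l·(4/3 − m·cos²θ/(M+m))) = -2.411784556
ẍ = temp − m·l·θ̈·cosθ/(M+m) = 0.498240499
Euler: x'=0.126641780+0.033209·0.330679579=0.137623318, ẋ'=0.330679579+0.033209·0.498240499=0.347225648
       θ'=-0.223849381+0.033209·-0.997145542=-0.256963587, θ̇'=-0.997145542+0.033209·-2.411784556=-1.077238495

(0.137623318, 0.347225648, -0.256963587, -1.077238495)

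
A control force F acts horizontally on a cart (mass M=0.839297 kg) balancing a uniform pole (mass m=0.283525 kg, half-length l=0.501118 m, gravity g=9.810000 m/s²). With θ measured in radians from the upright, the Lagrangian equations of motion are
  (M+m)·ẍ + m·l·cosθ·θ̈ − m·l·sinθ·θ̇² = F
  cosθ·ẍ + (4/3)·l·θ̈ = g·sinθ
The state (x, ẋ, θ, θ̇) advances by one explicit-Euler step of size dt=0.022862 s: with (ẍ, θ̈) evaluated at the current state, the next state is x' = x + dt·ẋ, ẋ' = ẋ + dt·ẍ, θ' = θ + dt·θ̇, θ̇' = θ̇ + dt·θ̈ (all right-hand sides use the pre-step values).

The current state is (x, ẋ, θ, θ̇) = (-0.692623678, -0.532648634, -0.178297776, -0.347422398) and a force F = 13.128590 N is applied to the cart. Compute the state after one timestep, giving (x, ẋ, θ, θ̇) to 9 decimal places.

(-0.704801091, -0.196285293, -0.186240547, -0.902392578)

sinθ=-0.177354593, cosθ=0.984147016
temp = (F + m·l·θ̇²·sinθ)/(M+m) = (13.128590 + -0.003041511)/1.122822 = 11.689785637
θ̈ = (g·sinθ − cosθ·temp)/(l·(4/3 − m·cos²θ/(M+m))) = -24.274786976
ẍ = temp − m·l·θ̈·cosθ/(M+m) = 14.712769687
Euler: x'=-0.692623678+0.022862·-0.532648634=-0.704801091, ẋ'=-0.532648634+0.022862·14.712769687=-0.196285293
       θ'=-0.178297776+0.022862·-0.347422398=-0.186240547, θ̇'=-0.347422398+0.022862·-24.274786976=-0.902392578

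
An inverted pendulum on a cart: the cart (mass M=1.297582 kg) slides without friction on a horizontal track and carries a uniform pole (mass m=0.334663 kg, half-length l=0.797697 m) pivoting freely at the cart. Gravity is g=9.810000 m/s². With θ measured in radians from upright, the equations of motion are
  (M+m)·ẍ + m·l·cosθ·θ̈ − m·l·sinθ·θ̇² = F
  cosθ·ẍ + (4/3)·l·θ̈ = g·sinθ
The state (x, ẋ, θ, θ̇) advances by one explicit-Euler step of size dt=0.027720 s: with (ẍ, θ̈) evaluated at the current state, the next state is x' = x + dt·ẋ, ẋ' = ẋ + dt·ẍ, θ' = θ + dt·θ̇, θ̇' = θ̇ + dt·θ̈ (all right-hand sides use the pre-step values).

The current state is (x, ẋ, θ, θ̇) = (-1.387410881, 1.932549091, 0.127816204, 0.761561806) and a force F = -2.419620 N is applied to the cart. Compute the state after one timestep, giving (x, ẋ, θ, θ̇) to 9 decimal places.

(-1.333840620, 1.878298967, 0.148926697, 0.844742350)

sinθ=0.127468466, cosθ=0.991842624
temp = (F + m·l·θ̇²·sinθ)/(M+m) = (-2.419620 + 0.019735981)/1.632245 = -1.470296444
θ̈ = (g·sinθ − cosθ·temp)/(l·(4/3 − m·cos²θ/(M+m))) = 3.000741114
ẍ = temp − m·l·θ̈·cosθ/(M+m) = -1.957075190
Euler: x'=-1.387410881+0.027720·1.932549091=-1.333840620, ẋ'=1.932549091+0.027720·-1.957075190=1.878298967
       θ'=0.127816204+0.027720·0.761561806=0.148926697, θ̇'=0.761561806+0.027720·3.000741114=0.844742350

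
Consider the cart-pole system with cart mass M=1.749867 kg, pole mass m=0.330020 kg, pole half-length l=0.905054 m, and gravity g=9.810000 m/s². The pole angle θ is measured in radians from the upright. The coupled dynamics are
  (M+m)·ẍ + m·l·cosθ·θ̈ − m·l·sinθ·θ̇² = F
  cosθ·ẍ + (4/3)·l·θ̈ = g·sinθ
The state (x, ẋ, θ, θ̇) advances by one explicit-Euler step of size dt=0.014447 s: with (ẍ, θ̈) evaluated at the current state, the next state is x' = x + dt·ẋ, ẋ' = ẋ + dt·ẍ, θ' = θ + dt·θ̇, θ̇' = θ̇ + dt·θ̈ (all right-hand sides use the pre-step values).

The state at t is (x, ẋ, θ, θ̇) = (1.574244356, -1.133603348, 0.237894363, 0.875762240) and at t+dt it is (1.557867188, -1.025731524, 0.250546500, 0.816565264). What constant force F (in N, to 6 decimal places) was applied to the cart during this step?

F = 14.286562 N

ẍ = (ẋ'−ẋ)/dt = (-1.025731524−-1.133603348)/0.014447 = 7.466728
θ̈ = (θ̇'−θ̇)/dt = (0.816565264−0.875762240)/0.014447 = -4.097527
sinθ=0.235657, cosθ=0.971836
F = (M+m)·ẍ + m·l·cosθ·θ̈ − m·l·sinθ·θ̇² = 15.529951 + -1.189405 − 0.053984 = 14.286562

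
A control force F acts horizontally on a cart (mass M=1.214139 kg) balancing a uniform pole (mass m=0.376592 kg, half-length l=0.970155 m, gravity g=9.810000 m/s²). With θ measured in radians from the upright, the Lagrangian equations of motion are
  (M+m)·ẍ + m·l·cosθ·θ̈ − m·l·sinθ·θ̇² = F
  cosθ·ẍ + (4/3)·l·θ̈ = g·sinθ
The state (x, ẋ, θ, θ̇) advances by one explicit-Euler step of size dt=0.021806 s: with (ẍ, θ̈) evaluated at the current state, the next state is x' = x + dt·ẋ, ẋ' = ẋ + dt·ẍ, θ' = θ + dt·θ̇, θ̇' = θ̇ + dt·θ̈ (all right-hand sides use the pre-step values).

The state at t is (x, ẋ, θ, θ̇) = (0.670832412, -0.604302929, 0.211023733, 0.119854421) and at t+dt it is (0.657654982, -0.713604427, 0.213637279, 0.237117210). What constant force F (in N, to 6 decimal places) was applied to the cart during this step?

F = -6.053442 N

ẍ = (ẋ'−ẋ)/dt = (-0.713604427−-0.604302929)/0.021806 = -5.012451
θ̈ = (θ̇'−θ̇)/dt = (0.237117210−0.119854421)/0.021806 = 5.377547
sinθ=0.209461, cosθ=0.977817
F = (M+m)·ẍ + m·l·cosθ·θ̈ − m·l·sinθ·θ̇² = -7.973461 + 1.921118 − 0.001099 = -6.053442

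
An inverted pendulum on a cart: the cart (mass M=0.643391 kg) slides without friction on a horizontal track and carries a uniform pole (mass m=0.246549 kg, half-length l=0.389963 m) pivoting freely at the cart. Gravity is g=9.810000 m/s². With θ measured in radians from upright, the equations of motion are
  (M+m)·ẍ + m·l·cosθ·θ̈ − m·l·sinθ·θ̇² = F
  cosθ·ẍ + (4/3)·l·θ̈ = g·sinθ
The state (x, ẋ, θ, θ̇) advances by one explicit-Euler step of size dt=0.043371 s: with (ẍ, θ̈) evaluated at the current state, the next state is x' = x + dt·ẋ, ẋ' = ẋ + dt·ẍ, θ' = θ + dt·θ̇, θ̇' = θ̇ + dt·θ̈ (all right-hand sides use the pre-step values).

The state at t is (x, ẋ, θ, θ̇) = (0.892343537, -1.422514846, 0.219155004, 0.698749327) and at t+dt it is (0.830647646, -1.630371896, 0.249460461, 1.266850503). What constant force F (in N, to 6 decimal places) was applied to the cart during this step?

ẍ = (ẋ'−ẋ)/dt = (-1.630371896−-1.422514846)/0.043371 = -4.792535
θ̈ = (θ̇'−θ̇)/dt = (1.266850503−0.698749327)/0.043371 = 13.098641
sinθ=0.217405, cosθ=0.976082
F = (M+m)·ẍ + m·l·cosθ·θ̈ − m·l·sinθ·θ̇² = -4.265069 + 1.229247 − 0.010206 = -3.046028

F = -3.046028 N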